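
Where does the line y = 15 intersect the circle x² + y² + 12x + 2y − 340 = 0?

Express y = 15 and substitute into the circle:
x² + 12x − 85 = 0
x = 5 or x = −17, giving (5, 15) and (−17, 15).

(−17, 15) and (5, 15)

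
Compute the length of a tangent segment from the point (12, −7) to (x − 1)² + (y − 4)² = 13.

√229

Centre (1, 4), r² = 13. |PO|² = (11)² + (−11)² = 242.
By the tangent–radius right angle, tangent length = √(|PO|² − r²) = √229.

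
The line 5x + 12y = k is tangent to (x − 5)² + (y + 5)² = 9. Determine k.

k = −74 or k = 4

Tangency holds when the distance from the centre (5, −5) to the line equals the radius 3:
|5·5 + 12·(−5) − k| / √169 = 3
|k − (−35)| = 3·13, so k = 4 or k = −74.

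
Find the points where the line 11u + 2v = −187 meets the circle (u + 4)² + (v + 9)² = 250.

From the line, v = (−187 − 11u)/2. Substituting:
125u² + 3750u + 27625 = 0  ⟹  u² + 30u + 221 = 0
u = −13 or u = −17, giving (−13, −22) and (−17, 0).

(−17, 0) and (−13, −22)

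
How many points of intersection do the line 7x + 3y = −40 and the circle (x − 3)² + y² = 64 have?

Substituting the line into the circle gives 58x² + 506x + 1105 = 0.
Discriminant = (506)² − 4·58·(1105) = −324 < 0.
No real roots: the line does not meet the circle.

0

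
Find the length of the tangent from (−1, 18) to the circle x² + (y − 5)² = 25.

√145

Centre (0, 5), r² = 25. |PO|² = (−1)² + (13)² = 170.
The tangent meets the radius at right angles, so tangent² = |PO|² − r² = 170 − 25 = 145.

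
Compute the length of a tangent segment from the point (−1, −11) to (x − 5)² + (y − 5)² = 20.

Centre (5, 5), r² = 20. |PO|² = (−6)² + (−16)² = 292.
By the tangent–radius right angle, tangent length = √(|PO|² − r²) = √272 = 4√17.

4√17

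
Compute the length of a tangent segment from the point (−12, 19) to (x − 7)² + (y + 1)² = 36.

Centre (7, −1), r² = 36. |PO|² = (−19)² + (20)² = 761.
The tangent meets the radius at right angles, so tangent² = |PO|² − r² = 761 − 36 = 725.

5√29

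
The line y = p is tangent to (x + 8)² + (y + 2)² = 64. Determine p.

p = −10 or p = 6

Tangency holds when the distance from the centre (−8, −2) to the line equals the radius 8:
|0·(−8) + 1·(−2) − p| / √1 = 8
|p − (−2)| = 8, so p = 6 or p = −10.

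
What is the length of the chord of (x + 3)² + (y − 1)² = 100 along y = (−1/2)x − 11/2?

8√5

Centre (−3, 1), r² = 100. Perpendicular distance d from centre to line = |10| / √5 = 10/√5.
Chord = 2√(r² − d²) = 2·√(80) = 8√5.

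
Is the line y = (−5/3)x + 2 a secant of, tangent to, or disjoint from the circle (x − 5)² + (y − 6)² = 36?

Centre (5, 6), r² = 36. Distance² from centre to line = (37)²/34 = 1369/34.
Since d² > r², the line lies outside the circle.

disjoint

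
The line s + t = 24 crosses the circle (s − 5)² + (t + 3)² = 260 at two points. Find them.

From the line, t = −s + 24. Substituting:
2s² − 64s + 494 = 0  ⟹  s² − 32s + 247 = 0
s = 19 or s = 13, giving (19, 5) and (13, 11).

(13, 11) and (19, 5)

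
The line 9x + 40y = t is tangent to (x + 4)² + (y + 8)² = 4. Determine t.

Tangency holds when the distance from the centre (−4, −8) to the line equals the radius 2:
|9·(−4) + 40·(−8) − t| / √1681 = 2
|t − (−356)| = 2·41, so t = −274 or t = −438.

t = −438 or t = −274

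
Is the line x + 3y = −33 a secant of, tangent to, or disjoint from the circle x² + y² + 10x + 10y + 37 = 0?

Substituting the line into the circle gives 10x² + 126x + 432 = 0.
Δ = 15876 − 17280 = −1404.
No real roots: the line does not meet the circle.

disjoint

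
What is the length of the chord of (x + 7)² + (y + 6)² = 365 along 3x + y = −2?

11√10

From the line, y = −3x − 2. Substituting:
10x² − 10x − 300 = 0  ⟹  x² − x − 30 = 0
x = 6 or x = −5, giving (6, −20) and (−5, 13).
|(6, −20) − (−5, 13)| = √((11)² + (−33)²) = 11√10.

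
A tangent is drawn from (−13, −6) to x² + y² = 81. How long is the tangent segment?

2√31

The centre is (0, 0) and r = 9. The square of the distance from P to the centre is 169 + 36 = 205.
The tangent meets the radius at right angles, so tangent² = |PO|² − r² = 205 − 81 = 124.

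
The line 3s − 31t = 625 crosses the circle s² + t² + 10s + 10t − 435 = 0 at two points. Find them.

(−19, −22) and (12, −19)

From the line, t = (−625 + 3s)/31. Substituting:
970s² + 6790s − 221160 = 0  ⟹  s² + 7s − 228 = 0
s = 12 or s = −19, giving (12, −19) and (−19, −22).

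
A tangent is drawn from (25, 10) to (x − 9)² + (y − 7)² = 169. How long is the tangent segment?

With centre O = (9, 7), |OP|² = 265 and r² = 169.
Power of the point: PT² = |PO|² − r² = 96, so PT = 4√6.

4√6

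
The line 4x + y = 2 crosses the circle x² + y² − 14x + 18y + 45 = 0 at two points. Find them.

Substitute y = −4x + 2:
17x² − 102x + 85 = 0  ⟹  x² − 6x + 5 = 0
x = 5 or x = 1, giving (5, −18) and (1, −2).

(1, −2) and (5, −18)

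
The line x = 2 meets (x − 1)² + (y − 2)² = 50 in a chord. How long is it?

14

The line gives x = 2. Substituting into the circle:
y² − 4y − 45 = 0
y = 9 or y = −5, giving (2, 9) and (2, −5).
|(2, 9) − (2, −5)| = √((0)² + (14)²) = 14.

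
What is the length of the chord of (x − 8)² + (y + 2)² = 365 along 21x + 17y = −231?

√730

The distance from (8, −2) to the line is 365/√730, and r² = 365.
Half the chord is √(r² − d²) = √(365/2), so the full chord is √730.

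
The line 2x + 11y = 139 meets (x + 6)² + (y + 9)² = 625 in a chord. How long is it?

Substitute y = (139 − 2x)/11:
125x² + 500x − 14625 = 0  ⟹  x² + 4x − 117 = 0
x = 9 or x = −13, giving (9, 11) and (−13, 15).
|(9, 11) − (−13, 15)| = √((22)² + (−4)²) = 10√5.

10√5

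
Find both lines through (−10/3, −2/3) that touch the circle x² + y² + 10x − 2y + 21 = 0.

Write the tangent as mx − y + (−2/3 − m·(−10/3)) = 0 and set its distance from the centre to √5:
[m·(−5/3) − (5/3)]² = 5(m² + 1)
2m² − 5m + 2 = 0, so m = 1/2 or m = 2.
With m = 1/2: x − 2y = −2. With m = 2: 2x − y = −6.

x − 2y = −2 and 2x − y = −6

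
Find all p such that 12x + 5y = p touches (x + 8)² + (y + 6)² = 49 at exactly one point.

The line touches the circle iff its distance from (−8, −6) is 7:
|12·(−8) + 5·(−6) − p| / √169 = 7
|p − (−126)| = 7·13, so p = −35 or p = −217.

p = −217 or p = −35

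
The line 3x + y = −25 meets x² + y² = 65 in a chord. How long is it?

√10

Centre (0, 0), r² = 65. Perpendicular distance d from centre to line = |25| / √10 = 25/√10.
Half the chord is √(r² − d²) = √(5/2), so the full chord is √10.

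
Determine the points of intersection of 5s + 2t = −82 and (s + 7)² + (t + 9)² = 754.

(−22, 14) and (−2, −36)

Express t = (−82 − 5s)/2 and substitute into the circle:
29s² + 696s + 1276 = 0  ⟹  s² + 24s + 44 = 0
s = −2 or s = −22, giving (−2, −36) and (−22, 14).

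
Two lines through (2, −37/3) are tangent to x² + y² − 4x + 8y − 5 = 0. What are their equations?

Write the tangent as mx − y + (−37/3 − m·(2)) = 0 and set its distance from the centre to 5:
(0m − (25/3))² = 25(m² + 1)
9m² − 16 = 0, so m = −4/3 or m = 4/3.
With m = −4/3: 4x + 3y = −29. With m = 4/3: 4x − 3y = 45.

4x + 3y = −29 and 4x − 3y = 45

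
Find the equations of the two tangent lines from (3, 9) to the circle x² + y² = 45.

x − 2y = −15 and 2x + y = 15

Write the tangent as mx − y + (9 − m·(3)) = 0 and set its distance from the centre to 3√5:
[m·(−3) − (−9)]² = 45(m² + 1)
2m² + 3m − 2 = 0, so m = 1/2 or m = −2.
Through (3, 9) these give x − 2y = −15 and 2x + y = 15.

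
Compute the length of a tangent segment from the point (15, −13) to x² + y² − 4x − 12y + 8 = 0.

√498

Centre (2, 6), r² = 32. |PO|² = (13)² + (−19)² = 530.
Power of the point: PT² = |PO|² − r² = 498, so PT = √498.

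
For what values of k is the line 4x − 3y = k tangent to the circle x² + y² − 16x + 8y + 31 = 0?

k = 9 or k = 79

Tangency holds when the distance from the centre (8, −4) to the line equals the radius 7:
|4·8 − 3·(−4) − k| / √25 = 7
|k − (44)| = 7·5, so k = 79 or k = 9.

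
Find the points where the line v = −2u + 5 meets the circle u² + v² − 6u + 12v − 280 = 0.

(−3, 11) and (13, −21)

From the line, v = −2u + 5. Substituting:
5u² − 50u − 195 = 0  ⟹  u² − 10u − 39 = 0
u = 13 or u = −3, giving (13, −21) and (−3, 11).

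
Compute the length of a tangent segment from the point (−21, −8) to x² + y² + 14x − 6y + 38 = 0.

Centre (−7, 3), r² = 20. |PO|² = (−14)² + (−11)² = 317.
By the tangent–radius right angle, tangent length = √(|PO|² − r²) = √297 = 3√33.

3√33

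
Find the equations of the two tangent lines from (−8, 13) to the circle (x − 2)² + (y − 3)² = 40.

Let a tangent through (−8, 13) have slope m. Its distance from (2, 3) must equal 2√10:
[m·(10) − (−10)]² = 40(m² + 1)
3m² + 10m + 3 = 0, so m = −3 or m = −1/3.
Through (−8, 13) these give 3x + y = −11 and x + 3y = 31.

3x + y = −11 and x + 3y = 31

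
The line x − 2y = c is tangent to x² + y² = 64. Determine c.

The line touches the circle iff its distance from (0, 0) is 8:
|1·0 − 2·0 − c| / √5 = 8
|c| = 8√5.

c = ±8√5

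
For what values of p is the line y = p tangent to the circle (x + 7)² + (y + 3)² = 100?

Tangency holds when the distance from the centre (−7, −3) to the line equals the radius 10:
|0·(−7) + 1·(−3) − p| / √1 = 10
|p − (−3)| = 10, so p = 7 or p = −13.

p = −13 or p = 7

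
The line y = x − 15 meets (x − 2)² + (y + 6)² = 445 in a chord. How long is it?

From the line, y = x − 15. Substituting:
2x² − 22x − 360 = 0  ⟹  x² − 11x − 180 = 0
x = 20 or x = −9, giving (20, 5) and (−9, −24).
|(20, 5) − (−9, −24)| = √((29)² + (29)²) = 29√2.

29√2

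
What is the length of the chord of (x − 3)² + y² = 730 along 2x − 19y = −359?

2√365

From the line, y = (359 + 2x)/19. Substituting:
365x² − 730x − 131400 = 0  ⟹  x² − 2x − 360 = 0
x = 20 or x = −18, giving (20, 21) and (−18, 17).
|(20, 21) − (−18, 17)| = √((38)² + (4)²) = 2√365.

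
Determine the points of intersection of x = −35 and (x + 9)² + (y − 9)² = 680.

The line gives x = −35. Substituting into the circle:
y² − 18y + 77 = 0
y = 11 or y = 7, giving (−35, 11) and (−35, 7).

(−35, 7) and (−35, 11)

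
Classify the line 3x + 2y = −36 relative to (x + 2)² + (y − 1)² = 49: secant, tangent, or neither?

d² = (3·(−2) + 2·1 − (−36))²/13 = 1024/13; r² = 49.
Since d² > r², the line lies outside the circle.

neither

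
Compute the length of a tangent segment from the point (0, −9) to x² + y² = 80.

1

The centre is (0, 0) and r = 4√5. The square of the distance from P to the centre is 0 + 81 = 81.
Power of the point: PT² = |PO|² − r² = 1, so PT = 1.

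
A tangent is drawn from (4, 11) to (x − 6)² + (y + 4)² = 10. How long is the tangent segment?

√219

The centre is (6, −4) and r = √10. The square of the distance from P to the centre is 4 + 225 = 229.
Power of the point: PT² = |PO|² − r² = 219, so PT = √219.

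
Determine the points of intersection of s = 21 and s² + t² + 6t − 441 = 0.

The line gives s = 21. Substituting into the circle:
t² + 6t = 0
t = 0 or t = −6, giving (21, 0) and (21, −6).

(21, −6) and (21, 0)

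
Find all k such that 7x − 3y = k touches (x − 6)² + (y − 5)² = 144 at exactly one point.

k = 27 ± 12√58

For a tangent, require d(centre, line) = r = 12.
|7·6 − 3·5 − k| / √58 = 12
|k − (27)| = 12√58.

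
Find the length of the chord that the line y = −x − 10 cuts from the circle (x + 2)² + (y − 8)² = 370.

22√2

Express y = −x − 10 and substitute into the circle:
2x² + 40x − 42 = 0  ⟹  x² + 20x − 21 = 0
x = 1 or x = −21, giving (1, −11) and (−21, 11).
Chord length = distance between (1, −11) and (−21, 11) = √968 = 22√2.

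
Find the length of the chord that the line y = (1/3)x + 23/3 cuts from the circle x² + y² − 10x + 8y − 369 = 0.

From the line, y = (23 + x)/3. Substituting:
10x² − 20x − 2240 = 0  ⟹  x² − 2x − 224 = 0
x = 16 or x = −14, giving (16, 13) and (−14, 3).
Chord length = distance between (16, 13) and (−14, 3) = √1000 = 10√10.

10√10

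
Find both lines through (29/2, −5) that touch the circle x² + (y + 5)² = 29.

2x − 5y = 54 and 2x + 5y = 4

A line y − (−5) = m(x − (29/2)) is tangent when its distance from (0, −5) is √29:
(−29/2m − (0))² = 29(m² + 1)
25m² − 4 = 0, so m = 2/5 or m = −2/5.
Through (29/2, −5) these give 2x − 5y = 54 and 2x + 5y = 4.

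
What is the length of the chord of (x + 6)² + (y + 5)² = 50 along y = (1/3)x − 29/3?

Substitute y = (−29 + x)/3:
10x² + 80x + 70 = 0  ⟹  x² + 8x + 7 = 0
x = −1 or x = −7, giving (−1, −10) and (−7, −12).
|(−1, −10) − (−7, −12)| = √((6)² + (2)²) = 2√10.

2√10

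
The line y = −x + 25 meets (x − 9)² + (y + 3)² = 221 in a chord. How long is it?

Express y = −x + 25 and substitute into the circle:
2x² − 74x + 644 = 0  ⟹  x² − 37x + 322 = 0
x = 23 or x = 14, giving (23, 2) and (14, 11).
|(23, 2) − (14, 11)| = √((9)² + (−9)²) = 9√2.

9√2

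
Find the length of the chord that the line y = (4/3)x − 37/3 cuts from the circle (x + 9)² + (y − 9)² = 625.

Substitute y = (−37 + 4x)/3:
25x² − 350x − 800 = 0  ⟹  x² − 14x − 32 = 0
x = 16 or x = −2, giving (16, 9) and (−2, −15).
Chord length = distance between (16, 9) and (−2, −15) = √900 = 30.

30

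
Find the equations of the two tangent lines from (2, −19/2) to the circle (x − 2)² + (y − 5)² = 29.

Write the tangent as mx − y + (−19/2 − m·(2)) = 0 and set its distance from the centre to √29:
[m·(0) − (29/2)]² = 29(m² + 1)
4m² − 25 = 0, so m = 5/2 or m = −5/2.
Through (2, −19/2) these give 5x − 2y = 29 and 5x + 2y = −9.

5x − 2y = 29 and 5x + 2y = −9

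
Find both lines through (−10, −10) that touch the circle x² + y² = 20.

x − 2y = 10 and 2x − y = −10

Let a tangent through (−10, −10) have slope m. Its distance from (0, 0) must equal 2√5:
(10m − (10))² = 20(m² + 1)
2m² − 5m + 2 = 0, so m = 1/2 or m = 2.
With m = 1/2: x − 2y = 10. With m = 2: 2x − y = −10.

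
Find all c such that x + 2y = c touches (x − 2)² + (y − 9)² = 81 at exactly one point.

c = 20 ± 9√5

Tangency holds when the distance from the centre (2, 9) to the line equals the radius 9:
|1·2 + 2·9 − c| / √5 = 9
|c − (20)| = 9√5.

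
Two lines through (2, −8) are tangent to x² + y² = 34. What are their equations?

Write the tangent as mx − y + (−8 − m·(2)) = 0 and set its distance from the centre to √34:
[m·(−2) − (8)]² = 34(m² + 1)
15m² − 16m − 15 = 0, so m = 5/3 or m = −3/5.
Through (2, −8) these give 5x − 3y = 34 and 3x + 5y = −34.

5x − 3y = 34 and 3x + 5y = −34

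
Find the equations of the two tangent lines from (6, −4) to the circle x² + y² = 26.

Write the tangent as mx − y + (−4 − m·(6)) = 0 and set its distance from the centre to √26:
(−6m − (4))² = 26(m² + 1)
5m² + 24m − 5 = 0, so m = 1/5 or m = −5.
Through (6, −4) these give x − 5y = 26 and 5x + y = 26.

x − 5y = 26 and 5x + y = 26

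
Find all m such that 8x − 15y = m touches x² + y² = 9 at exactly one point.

m = −51 or m = 51

Tangency holds when the distance from the centre (0, 0) to the line equals the radius 3:
|8·0 − 15·0 − m| / √289 = 3
|m| = 3·17, so m = 51 or m = −51.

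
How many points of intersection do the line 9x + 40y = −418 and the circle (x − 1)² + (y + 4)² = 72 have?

Centre (1, −4), r² = 72. Distance² from centre to line = (267)²/1681 = 71289/1681.
Since d² < r², the line cuts the circle twice.

2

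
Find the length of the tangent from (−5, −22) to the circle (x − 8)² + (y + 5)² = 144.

Centre (8, −5), r² = 144. |PO|² = (−13)² + (−17)² = 458.
The tangent meets the radius at right angles, so tangent² = |PO|² − r² = 458 − 144 = 314.

√314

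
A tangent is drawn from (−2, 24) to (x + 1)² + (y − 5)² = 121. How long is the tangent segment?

√241

With centre O = (−1, 5), |OP|² = 362 and r² = 121.
By the tangent–radius right angle, tangent length = √(|PO|² − r²) = √241.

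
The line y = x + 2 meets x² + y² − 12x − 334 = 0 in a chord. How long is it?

Centre (6, 0), r² = 370. Perpendicular distance d from centre to line = |8| / √2 = 8/√2.
Chord = 2√(r² − d²) = 2·√(338) = 26√2.

26√2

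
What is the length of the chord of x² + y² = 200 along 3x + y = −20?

8√10

Centre (0, 0), r² = 200. Perpendicular distance d from centre to line = |20| / √10 = 20/√10.
Half the chord is √(r² − d²) = √(160), so the full chord is 8√10.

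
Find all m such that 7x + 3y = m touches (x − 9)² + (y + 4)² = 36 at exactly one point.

The line touches the circle iff its distance from (9, −4) is 6:
|7·9 + 3·(−4) − m| / √58 = 6
|m − (51)| = 6√58.

m = 51 ± 6√58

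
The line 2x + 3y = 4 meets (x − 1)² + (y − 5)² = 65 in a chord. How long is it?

4√13

Express y = (4 − 2x)/3 and substitute into the circle:
13x² + 26x − 455 = 0  ⟹  x² + 2x − 35 = 0
x = 5 or x = −7, giving (5, −2) and (−7, 6).
Chord length = distance between (5, −2) and (−7, 6) = √208 = 4√13.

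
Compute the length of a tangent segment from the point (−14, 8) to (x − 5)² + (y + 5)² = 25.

With centre O = (5, −5), |OP|² = 530 and r² = 25.
Power of the point: PT² = |PO|² − r² = 505, so PT = √505.

√505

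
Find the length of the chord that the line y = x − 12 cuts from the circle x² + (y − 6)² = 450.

24√2

From the line, y = x − 12. Substituting:
2x² − 36x − 126 = 0  ⟹  x² − 18x − 63 = 0
x = 21 or x = −3, giving (21, 9) and (−3, −15).
Chord length = distance between (21, 9) and (−3, −15) = √1152 = 24√2.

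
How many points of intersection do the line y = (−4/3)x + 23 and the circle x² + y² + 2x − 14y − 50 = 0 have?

0

d² = (4·(−1) + 3·7 − (69))²/25 = 2704/25; r² = 100.
Since d² > r², the line lies outside the circle.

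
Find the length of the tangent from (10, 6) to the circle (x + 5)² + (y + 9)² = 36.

The centre is (−5, −9) and r = 6. The square of the distance from P to the centre is 225 + 225 = 450.
Power of the point: PT² = |PO|² − r² = 414, so PT = 3√46.

3√46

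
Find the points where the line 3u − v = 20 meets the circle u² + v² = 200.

(2, −14) and (10, 10)

Express v = 3u − 20 and substitute into the circle:
10u² − 120u + 200 = 0  ⟹  u² − 12u + 20 = 0
u = 10 or u = 2, giving (10, 10) and (2, −14).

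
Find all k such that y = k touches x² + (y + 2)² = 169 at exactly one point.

k = −15 or k = 11

Tangency holds when the distance from the centre (0, −2) to the line equals the radius 13:
|0·0 + 1·(−2) − k| / √1 = 13
|k − (−2)| = 13, so k = 11 or k = −15.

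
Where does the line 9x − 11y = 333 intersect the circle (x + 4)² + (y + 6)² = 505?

(4, −27) and (15, −18)

Express y = (−333 + 9x)/11 and substitute into the circle:
202x² − 3838x + 12120 = 0  ⟹  x² − 19x + 60 = 0
x = 15 or x = 4, giving (15, −18) and (4, −27).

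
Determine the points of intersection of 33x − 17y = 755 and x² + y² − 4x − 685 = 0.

(10, −25) and (27, 8)

Substitute y = (−755 + 33x)/17:
1378x² − 50986x + 372060 = 0  ⟹  x² − 37x + 270 = 0
x = 27 or x = 10, giving (27, 8) and (10, −25).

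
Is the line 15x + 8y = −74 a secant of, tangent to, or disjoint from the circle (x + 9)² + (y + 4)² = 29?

disjoint

Substituting the line into the circle gives 289x² + 2412x + 5092 = 0.
Δ = 5817744 − 5886352 = −68608.
No real roots: the line does not meet the circle.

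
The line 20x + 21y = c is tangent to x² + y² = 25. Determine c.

c = −145 or c = 145

For a tangent, require d(centre, line) = r = 5.
|20·0 + 21·0 − c| / √841 = 5
|c| = 5·29, so c = 145 or c = −145.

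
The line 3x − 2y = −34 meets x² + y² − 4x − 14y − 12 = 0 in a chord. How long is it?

Centre (2, 7), r² = 65. Perpendicular distance d from centre to line = |26| / √13 = 26/√13.
Chord = 2√(r² − d²) = 2·√(13) = 2√13.

2√13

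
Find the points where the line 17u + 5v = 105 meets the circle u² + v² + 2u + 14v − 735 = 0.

(0, 21) and (15, −30)

Substitute v = (105 − 17u)/5:
314u² − 4710u = 0  ⟹  u² − 15u = 0
u = 15 or u = 0, giving (15, −30) and (0, 21).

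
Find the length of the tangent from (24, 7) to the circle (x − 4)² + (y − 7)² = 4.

6√11

With centre O = (4, 7), |OP|² = 400 and r² = 4.
By the tangent–radius right angle, tangent length = √(|PO|² − r²) = √396 = 6√11.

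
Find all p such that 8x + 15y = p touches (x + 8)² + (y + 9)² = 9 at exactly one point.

p = −250 or p = −148

For a tangent, require d(centre, line) = r = 3.
|8·(−8) + 15·(−9) − p| / √289 = 3
|p − (−199)| = 3·17, so p = −148 or p = −250.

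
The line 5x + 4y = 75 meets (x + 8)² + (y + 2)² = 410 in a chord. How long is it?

2√41

Express y = (75 − 5x)/4 and substitute into the circle:
41x² − 574x + 1353 = 0  ⟹  x² − 14x + 33 = 0
x = 11 or x = 3, giving (11, 5) and (3, 15).
Chord length = distance between (11, 5) and (3, 15) = √164 = 2√41.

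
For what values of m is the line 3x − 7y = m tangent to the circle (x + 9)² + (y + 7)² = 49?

m = 22 ± 7√58

The line touches the circle iff its distance from (−9, −7) is 7:
|3·(−9) − 7·(−7) − m| / √58 = 7
|m − (22)| = 7√58.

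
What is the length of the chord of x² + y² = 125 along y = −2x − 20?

6√5

Express y = −2x − 20 and substitute into the circle:
5x² + 80x + 275 = 0  ⟹  x² + 16x + 55 = 0
x = −5 or x = −11, giving (−5, −10) and (−11, 2).
Chord length = distance between (−5, −10) and (−11, 2) = √180 = 6√5.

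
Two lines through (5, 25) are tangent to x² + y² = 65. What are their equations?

8x + y = 65 and 7x − 4y = −65

Let a tangent through (5, 25) have slope m. Its distance from (0, 0) must equal √65:
[m·(−5) − (−25)]² = 65(m² + 1)
4m² + 25m − 56 = 0, so m = −8 or m = 7/4.
With m = −8: 8x + y = 65. With m = 7/4: 7x − 4y = −65.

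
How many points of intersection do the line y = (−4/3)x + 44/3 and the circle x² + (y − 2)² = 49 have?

Centre (0, 2), r² = 49. Distance² from centre to line = (−38)²/25 = 1444/25.
Since d² > r², the line lies outside the circle.

0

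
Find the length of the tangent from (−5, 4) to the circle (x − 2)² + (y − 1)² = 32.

√26

Centre (2, 1), r² = 32. |PO|² = (−7)² + (3)² = 58.
By the tangent–radius right angle, tangent length = √(|PO|² − r²) = √26.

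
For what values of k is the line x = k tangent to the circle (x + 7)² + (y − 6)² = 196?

The line touches the circle iff its distance from (−7, 6) is 14:
|1·(−7) + 0·6 − k| / √1 = 14
|k − (−7)| = 14, so k = 7 or k = −21.

k = −21 or k = 7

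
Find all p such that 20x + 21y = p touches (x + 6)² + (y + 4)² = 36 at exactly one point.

p = −378 or p = −30

Tangency holds when the distance from the centre (−6, −4) to the line equals the radius 6:
|20·(−6) + 21·(−4) − p| / √841 = 6
|p − (−204)| = 6·29, so p = −30 or p = −378.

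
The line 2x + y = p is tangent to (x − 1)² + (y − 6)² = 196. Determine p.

p = 8 ± 14√5

Tangency holds when the distance from the centre (1, 6) to the line equals the radius 14:
|2·1 + 1·6 − p| / √5 = 14
|p − (8)| = 14√5.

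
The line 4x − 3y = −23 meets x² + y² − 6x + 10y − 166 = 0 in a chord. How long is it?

20

Substitute y = (23 + 4x)/3:
25x² + 250x − 275 = 0  ⟹  x² + 10x − 11 = 0
x = 1 or x = −11, giving (1, 9) and (−11, −7).
Chord length = distance between (1, 9) and (−11, −7) = √400 = 20.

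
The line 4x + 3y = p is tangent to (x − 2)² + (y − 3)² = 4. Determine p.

The line touches the circle iff its distance from (2, 3) is 2:
|4·2 + 3·3 − p| / √25 = 2
|p − (17)| = 2·5, so p = 27 or p = 7.

p = 7 or p = 27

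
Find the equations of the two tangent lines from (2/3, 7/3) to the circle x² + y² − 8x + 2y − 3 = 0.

A line y − (7/3) = m(x − (2/3)) is tangent when its distance from (4, −1) is 2√5:
[m·(10/3) − (−10/3)]² = 20(m² + 1)
2m² − 5m + 2 = 0, so m = 2 or m = 1/2.
With m = 2: 2x − y = −1. With m = 1/2: x − 2y = −4.

2x − y = −1 and x − 2y = −4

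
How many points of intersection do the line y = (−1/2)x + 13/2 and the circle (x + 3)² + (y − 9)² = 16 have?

Substituting the line into the circle gives 5x² + 34x − 3 = 0.
Δ = 1156 − (−60) = 1216.
Two real roots: the line is a secant.

2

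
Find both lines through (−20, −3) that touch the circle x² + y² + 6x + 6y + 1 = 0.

Let a tangent through (−20, −3) have slope m. Its distance from (−3, −3) must equal √17:
[m·(17) − (0)]² = 17(m² + 1)
16m² − 1 = 0, so m = −1/4 or m = 1/4.
With m = −1/4: x + 4y = −32. With m = 1/4: x − 4y = −8.

x + 4y = −32 and x − 4y = −8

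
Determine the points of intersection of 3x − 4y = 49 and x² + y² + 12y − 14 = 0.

Express y = (−49 + 3x)/4 and substitute into the circle:
25x² − 150x − 175 = 0  ⟹  x² − 6x − 7 = 0
x = 7 or x = −1, giving (7, −7) and (−1, −13).

(−1, −13) and (7, −7)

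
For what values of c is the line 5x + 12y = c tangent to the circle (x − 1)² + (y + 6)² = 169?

c = −236 or c = 102

For a tangent, require d(centre, line) = r = 13.
|5·1 + 12·(−6) − c| / √169 = 13
|c − (−67)| = 13·13, so c = 102 or c = −236.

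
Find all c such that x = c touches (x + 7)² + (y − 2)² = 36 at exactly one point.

c = −13 or c = −1

The line touches the circle iff its distance from (−7, 2) is 6:
|1·(−7) + 0·2 − c| / √1 = 6
|c − (−7)| = 6, so c = −1 or c = −13.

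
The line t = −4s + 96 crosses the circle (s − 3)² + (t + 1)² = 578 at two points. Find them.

(20, 16) and (26, −8)

Substitute t = −4s + 96:
17s² − 782s + 8840 = 0  ⟹  s² − 46s + 520 = 0
s = 26 or s = 20, giving (26, −8) and (20, 16).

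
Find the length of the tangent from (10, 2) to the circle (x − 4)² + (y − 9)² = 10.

5√3

Centre (4, 9), r² = 10. |PO|² = (6)² + (−7)² = 85.
By the tangent–radius right angle, tangent length = √(|PO|² − r²) = √75 = 5√3.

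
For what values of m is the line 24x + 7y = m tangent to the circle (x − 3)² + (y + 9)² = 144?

m = −291 or m = 309

The line touches the circle iff its distance from (3, −9) is 12:
|24·3 + 7·(−9) − m| / √625 = 12
|m − (9)| = 12·25, so m = 309 or m = −291.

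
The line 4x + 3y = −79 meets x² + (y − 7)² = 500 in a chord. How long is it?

From the line, y = (−79 − 4x)/3. Substituting:
25x² + 800x + 5500 = 0  ⟹  x² + 32x + 220 = 0
x = −10 or x = −22, giving (−10, −13) and (−22, 3).
Chord length = distance between (−10, −13) and (−22, 3) = √400 = 20.

20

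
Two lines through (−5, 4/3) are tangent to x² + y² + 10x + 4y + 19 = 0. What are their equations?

x − 3y = −9 and x + 3y = −1

Write the tangent as mx − y + (4/3 − m·(−5)) = 0 and set its distance from the centre to √10:
[m·(0) − (−10/3)]² = 10(m² + 1)
9m² − 1 = 0, so m = 1/3 or m = −1/3.
With m = 1/3: x − 3y = −9. With m = −1/3: x + 3y = −1.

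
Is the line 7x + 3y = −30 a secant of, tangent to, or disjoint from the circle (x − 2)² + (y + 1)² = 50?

d² = (7·2 + 3·(−1) − (−30))²/58 = 1681/58; r² = 50.
Since d² < r², the line cuts the circle twice.

secant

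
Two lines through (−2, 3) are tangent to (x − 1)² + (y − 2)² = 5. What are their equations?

2x + y = −1 and x − 2y = −8

A line y − (3) = m(x − (−2)) is tangent when its distance from (1, 2) is √5:
(3m − (−1))² = 5(m² + 1)
2m² + 3m − 2 = 0, so m = −2 or m = 1/2.
Through (−2, 3) these give 2x + y = −1 and x − 2y = −8.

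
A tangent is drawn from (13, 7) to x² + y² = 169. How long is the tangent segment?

Centre (0, 0), r² = 169. |PO|² = (13)² + (7)² = 218.
By the tangent–radius right angle, tangent length = √(|PO|² − r²) = √49 = 7.

7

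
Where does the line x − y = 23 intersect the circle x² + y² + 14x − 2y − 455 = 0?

Express y = x − 23 and substitute into the circle:
2x² − 34x + 120 = 0  ⟹  x² − 17x + 60 = 0
x = 12 or x = 5, giving (12, −11) and (5, −18).

(5, −18) and (12, −11)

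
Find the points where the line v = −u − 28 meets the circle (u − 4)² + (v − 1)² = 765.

Express v = −u − 28 and substitute into the circle:
2u² + 50u + 92 = 0  ⟹  u² + 25u + 46 = 0
u = −2 or u = −23, giving (−2, −26) and (−23, −5).

(−23, −5) and (−2, −26)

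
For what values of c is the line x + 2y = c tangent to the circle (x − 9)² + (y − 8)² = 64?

c = 25 ± 8√5

For a tangent, require d(centre, line) = r = 8.
|1·9 + 2·8 − c| / √5 = 8
|c − (25)| = 8√5.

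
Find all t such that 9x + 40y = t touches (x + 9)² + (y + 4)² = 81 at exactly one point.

t = −610 or t = 128

Tangency holds when the distance from the centre (−9, −4) to the line equals the radius 9:
|9·(−9) + 40·(−4) − t| / √1681 = 9
|t − (−241)| = 9·41, so t = 128 or t = −610.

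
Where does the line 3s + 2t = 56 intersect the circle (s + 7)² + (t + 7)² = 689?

(10, 13) and (18, 1)

Substitute t = (56 − 3s)/2:
13s² − 364s + 2340 = 0  ⟹  s² − 28s + 180 = 0
s = 18 or s = 10, giving (18, 1) and (10, 13).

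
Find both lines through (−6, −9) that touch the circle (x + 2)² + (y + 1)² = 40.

Let a tangent through (−6, −9) have slope m. Its distance from (−2, −1) must equal 2√10:
[m·(4) − (8)]² = 40(m² + 1)
3m² + 8m − 3 = 0, so m = −3 or m = 1/3.
With m = −3: 3x + y = −27. With m = 1/3: x − 3y = 21.

3x + y = −27 and x − 3y = 21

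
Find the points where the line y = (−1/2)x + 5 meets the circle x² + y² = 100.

(−6, 8) and (10, 0)

Express y = (10 − x)/2 and substitute into the circle:
5x² − 20x − 300 = 0  ⟹  x² − 4x − 60 = 0
x = 10 or x = −6, giving (10, 0) and (−6, 8).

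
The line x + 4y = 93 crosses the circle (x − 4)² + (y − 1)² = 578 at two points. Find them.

Express y = (93 − x)/4 and substitute into the circle:
17x² − 306x − 1071 = 0  ⟹  x² − 18x − 63 = 0
x = 21 or x = −3, giving (21, 18) and (−3, 24).

(−3, 24) and (21, 18)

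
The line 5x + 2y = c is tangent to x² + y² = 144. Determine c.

c = ±12√29

Tangency holds when the distance from the centre (0, 0) to the line equals the radius 12:
|5·0 + 2·0 − c| / √29 = 12
|c| = 12√29.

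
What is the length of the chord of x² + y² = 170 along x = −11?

Centre (0, 0), r² = 170. Perpendicular distance d from centre to line = |11| / √1 = 11.
Half the chord is √(r² − d²) = √(49), so the full chord is 14.

14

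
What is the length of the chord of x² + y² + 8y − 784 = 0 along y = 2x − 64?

The distance from (0, −4) to the line is 60/√5, and r² = 800.
Chord = 2√(r² − d²) = 2·√(80) = 8√5.

8√5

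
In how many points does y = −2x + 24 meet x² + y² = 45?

0

Centre (0, 0), r² = 45. Distance² from centre to line = (−24)²/5 = 576/5.
Since d² > r², the line lies outside the circle.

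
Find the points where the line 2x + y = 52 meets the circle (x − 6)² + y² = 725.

(13, 26) and (31, −10)

From the line, y = −2x + 52. Substituting:
5x² − 220x + 2015 = 0  ⟹  x² − 44x + 403 = 0
x = 31 or x = 13, giving (31, −10) and (13, 26).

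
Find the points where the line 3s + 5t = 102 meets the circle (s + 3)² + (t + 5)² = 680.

Substitute t = (102 − 3s)/5:
34s² − 612s − 646 = 0  ⟹  s² − 18s − 19 = 0
s = 19 or s = −1, giving (19, 9) and (−1, 21).

(−1, 21) and (19, 9)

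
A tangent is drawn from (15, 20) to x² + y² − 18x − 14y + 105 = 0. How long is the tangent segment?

With centre O = (9, 7), |OP|² = 205 and r² = 25.
By the tangent–radius right angle, tangent length = √(|PO|² − r²) = √180 = 6√5.

6√5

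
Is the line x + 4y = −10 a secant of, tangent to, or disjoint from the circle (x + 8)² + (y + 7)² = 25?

Centre (−8, −7), r² = 25. Distance² from centre to line = (−26)²/17 = 676/17.
Since d² > r², the line lies outside the circle.

disjoint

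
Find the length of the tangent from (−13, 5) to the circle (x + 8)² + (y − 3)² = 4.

5

The centre is (−8, 3) and r = 2. The square of the distance from P to the centre is 25 + 4 = 29.
The tangent meets the radius at right angles, so tangent² = |PO|² − r² = 29 − 4 = 25.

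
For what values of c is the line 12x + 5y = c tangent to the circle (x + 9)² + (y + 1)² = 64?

Tangency holds when the distance from the centre (−9, −1) to the line equals the radius 8:
|12·(−9) + 5·(−1) − c| / √169 = 8
|c − (−113)| = 8·13, so c = −9 or c = −217.

c = −217 or c = −9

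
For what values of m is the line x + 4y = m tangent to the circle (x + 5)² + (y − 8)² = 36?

m = 27 ± 6√17

Tangency holds when the distance from the centre (−5, 8) to the line equals the radius 6:
|1·(−5) + 4·8 − m| / √17 = 6
|m − (27)| = 6√17.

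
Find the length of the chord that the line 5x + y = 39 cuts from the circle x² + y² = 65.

Express y = −5x + 39 and substitute into the circle:
26x² − 390x + 1456 = 0  ⟹  x² − 15x + 56 = 0
x = 8 or x = 7, giving (8, −1) and (7, 4).
|(8, −1) − (7, 4)| = √((1)² + (−5)²) = √26.

√26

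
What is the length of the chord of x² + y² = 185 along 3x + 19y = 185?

√370

Centre (0, 0), r² = 185. Perpendicular distance d from centre to line = |−185| / √370 = 185/√370.
Chord = 2√(r² − d²) = 2·√(185/2) = √370.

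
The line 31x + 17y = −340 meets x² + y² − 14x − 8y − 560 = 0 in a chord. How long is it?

25√2

The distance from (7, 4) to the line is 625/√1250, and r² = 625.
Chord = 2√(r² − d²) = 2·√(625/2) = 25√2.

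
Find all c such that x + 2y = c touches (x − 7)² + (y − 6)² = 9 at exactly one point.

For a tangent, require d(centre, line) = r = 3.
|1·7 + 2·6 − c| / √5 = 3
|c − (19)| = 3√5.

c = 19 ± 3√5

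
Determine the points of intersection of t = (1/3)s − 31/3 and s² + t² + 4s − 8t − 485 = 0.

(−14, −15) and (19, −4)

Substitute t = (−31 + s)/3:
10s² − 50s − 2660 = 0  ⟹  s² − 5s − 266 = 0
s = 19 or s = −14, giving (19, −4) and (−14, −15).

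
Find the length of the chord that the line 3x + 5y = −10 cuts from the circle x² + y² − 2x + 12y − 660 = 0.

Centre (1, −6), r² = 697. Perpendicular distance d from centre to line = |−17| / √34 = 17/√34.
Chord = 2√(r² − d²) = 2·√(1377/2) = 9√34.

9√34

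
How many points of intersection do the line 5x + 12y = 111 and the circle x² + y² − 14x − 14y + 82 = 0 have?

Centre (7, 7), r² = 16. Distance² from centre to line = (8)²/169 = 64/169.
Since d² < r², the line cuts the circle twice.

2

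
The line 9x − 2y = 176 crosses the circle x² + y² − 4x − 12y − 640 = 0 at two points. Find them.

(16, −16) and (24, 20)

Substitute y = (−176 + 9x)/2:
85x² − 3400x + 32640 = 0  ⟹  x² − 40x + 384 = 0
x = 24 or x = 16, giving (24, 20) and (16, −16).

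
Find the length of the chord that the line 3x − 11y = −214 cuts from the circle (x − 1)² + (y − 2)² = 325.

√130

Substitute y = (214 + 3x)/11:
130x² + 910x − 2340 = 0  ⟹  x² + 7x − 18 = 0
x = 2 or x = −9, giving (2, 20) and (−9, 17).
|(2, 20) − (−9, 17)| = √((11)² + (3)²) = √130.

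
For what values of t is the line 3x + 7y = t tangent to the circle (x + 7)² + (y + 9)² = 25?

Tangency holds when the distance from the centre (−7, −9) to the line equals the radius 5:
|3·(−7) + 7·(−9) − t| / √58 = 5
|t − (−84)| = 5√58.

t = −84 ± 5√58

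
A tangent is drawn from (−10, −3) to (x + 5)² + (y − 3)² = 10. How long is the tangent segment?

√51

Centre (−5, 3), r² = 10. |PO|² = (−5)² + (−6)² = 61.
The tangent meets the radius at right angles, so tangent² = |PO|² − r² = 61 − 10 = 51.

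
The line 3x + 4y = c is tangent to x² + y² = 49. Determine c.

For a tangent, require d(centre, line) = r = 7.
|3·0 + 4·0 − c| / √25 = 7
|c| = 7·5, so c = 35 or c = −35.

c = −35 or c = 35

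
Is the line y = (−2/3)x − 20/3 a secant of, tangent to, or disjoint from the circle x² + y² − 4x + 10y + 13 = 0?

secant

d² = (2·2 + 3·(−5) − (−20))²/13 = 81/13; r² = 16.
Since d² < r², the line cuts the circle twice.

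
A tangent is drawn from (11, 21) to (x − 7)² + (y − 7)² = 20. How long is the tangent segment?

8√3

Centre (7, 7), r² = 20. |PO|² = (4)² + (14)² = 212.
Power of the point: PT² = |PO|² − r² = 192, so PT = 8√3.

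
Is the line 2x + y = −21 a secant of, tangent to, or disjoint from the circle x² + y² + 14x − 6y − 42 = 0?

Substituting the line into the circle gives 5x² + 110x + 525 = 0.
Discriminant = (110)² − 4·5·(525) = 1600 > 0.
Two real roots: the line is a secant.

secant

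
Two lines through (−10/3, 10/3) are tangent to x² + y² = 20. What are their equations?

Write the tangent as mx − y + (10/3 − m·(−10/3)) = 0 and set its distance from the centre to 2√5:
(10/3m − (−10/3))² = 20(m² + 1)
2m² − 5m + 2 = 0, so m = 1/2 or m = 2.
With m = 1/2: x − 2y = −10. With m = 2: 2x − y = −10.

x − 2y = −10 and 2x − y = −10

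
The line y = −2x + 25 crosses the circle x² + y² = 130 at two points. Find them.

Express y = −2x + 25 and substitute into the circle:
5x² − 100x + 495 = 0  ⟹  x² − 20x + 99 = 0
x = 11 or x = 9, giving (11, 3) and (9, 7).

(9, 7) and (11, 3)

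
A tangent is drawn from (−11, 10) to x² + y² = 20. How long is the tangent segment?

√201

The centre is (0, 0) and r = 2√5. The square of the distance from P to the centre is 121 + 100 = 221.
Power of the point: PT² = |PO|² − r² = 201, so PT = √201.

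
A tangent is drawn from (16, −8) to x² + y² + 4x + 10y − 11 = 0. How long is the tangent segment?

The centre is (−2, −5) and r = 2√10. The square of the distance from P to the centre is 324 + 9 = 333.
By the tangent–radius right angle, tangent length = √(|PO|² − r²) = √293.

√293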